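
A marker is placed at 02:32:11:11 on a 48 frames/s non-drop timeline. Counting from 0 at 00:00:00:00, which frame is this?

Total seconds to the label: (2 × 3600 + 32 × 60 + 11) = 9131.
Frame index = 9131 × 48 + 11 = 438299.

frame 438299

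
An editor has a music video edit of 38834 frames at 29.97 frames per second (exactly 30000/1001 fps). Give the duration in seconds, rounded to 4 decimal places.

Running time = 38834 × 1001/30000 = 19436417/15000 s ≈ 1295.7611 s.

1295.7611 seconds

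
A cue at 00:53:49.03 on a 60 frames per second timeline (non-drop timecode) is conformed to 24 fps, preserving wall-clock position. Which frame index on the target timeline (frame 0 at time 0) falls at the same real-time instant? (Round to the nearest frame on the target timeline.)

frame 77497

Source frame index: (0×3600 + 53×60 + 49) × 60 + 3 = 193743.
Real time: 193743 / (60) = 64581/20 s.
Target frame: (64581/20) × (24) = 387486/5 ≈ 77497.200 → 77497.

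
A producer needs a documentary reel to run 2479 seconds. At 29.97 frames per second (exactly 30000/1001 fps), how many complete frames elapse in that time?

74295 frames

Frames = 2479 × 30000/1001 = 74370000/1001 ≈ 74295.7043.
Complete frames: 74295.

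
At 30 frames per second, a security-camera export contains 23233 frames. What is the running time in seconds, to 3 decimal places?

Running time = 23233 × 1/30 = 23233/30 s ≈ 774.433 s.

774.433 seconds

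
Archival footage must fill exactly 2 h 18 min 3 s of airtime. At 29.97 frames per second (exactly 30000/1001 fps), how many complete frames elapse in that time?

248241 frames

2 h 18 min 3 s = 8283 s.
Frames = 8283 × 30000/1001 = 22590000/91 ≈ 248241.7582.
Complete frames: 248241.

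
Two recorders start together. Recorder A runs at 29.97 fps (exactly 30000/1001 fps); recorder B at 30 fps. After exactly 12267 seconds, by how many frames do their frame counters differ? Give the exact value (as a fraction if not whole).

A emits 30000/1001 × 12267 = 368010000/1001 frames; B emits 30 × 12267 = 368010.
Difference = 368010/1001 frames (≈ 367.6424); B is ahead of A.

368010/1001 frames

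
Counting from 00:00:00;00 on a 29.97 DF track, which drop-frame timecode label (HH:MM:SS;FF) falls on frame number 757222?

07:01:06;00

Ten DF minutes hold 17982 frames, so frame 757222 lies in block 42 (frames 755244–773225) with 1978 frames into that block.
The block's first minute is 1800 frames and the rest 1798 each; 1978 frames reaches minute 1, so 42 × 18 + 1 × 2 = 758 labels have been skipped so far.
Adding those back, label number 757222 + 758 = 757980 at 30 labels/s is 25266 s + 0 f = 7 h 1 min 6 s frame 0, i.e. 07:01:06;00.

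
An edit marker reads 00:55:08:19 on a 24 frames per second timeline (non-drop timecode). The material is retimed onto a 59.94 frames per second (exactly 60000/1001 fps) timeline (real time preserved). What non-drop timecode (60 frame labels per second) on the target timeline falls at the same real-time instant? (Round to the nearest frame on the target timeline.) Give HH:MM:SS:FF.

Source frame index: (0×3600 + 55×60 + 8) × 24 + 19 = 79411.
Real time: 79411 / (24) = 79411/24 s.
Target frame: (79411/24) × (60000/1001) = 198527500/1001 ≈ 198329.171 → 198329.
At 60 labels/s: frame 198329 → 00:55:05:29.

00:55:05:29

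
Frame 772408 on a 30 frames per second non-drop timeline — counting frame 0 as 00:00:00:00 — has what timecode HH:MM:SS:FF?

07:09:06:28

772408 ÷ 30 = 25746 full seconds, remainder 28 frames.
25746 s = 7 h 9 min 6 s.
Timecode: 07:09:06:28.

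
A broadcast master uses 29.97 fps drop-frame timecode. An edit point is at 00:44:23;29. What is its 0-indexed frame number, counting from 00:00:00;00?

Complete 10-minute blocks: 4, each 17982 frames → 71928.
Remaining 4 whole minutes in the current block: 1800 + 3 × 1798 = 7194 frames.
Within the current minute: 23 × 30 + 29 − 2 = 717 (labels ;00/;01 skipped at this minute). Total = 71928 + 7194 + 717 = 79839.

79839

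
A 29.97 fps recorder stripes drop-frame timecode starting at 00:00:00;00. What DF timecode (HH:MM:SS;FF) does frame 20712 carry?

Each 10-minute DF block holds 10 × 60 × 30 − 9 × 2 = 17982 frames. 20712 ÷ 17982 → 1 full block, remainder 2730.
Within the partial block the first minute is 1800 frames and each further minute 1798, so 1 further minute boundary passed. Total skipped labels = 18 × 1 + 2 × 1 = 20.
Non-drop label index = 20712 + 20 = 20732; at 30 labels/s that is 00:11:31:02, i.e. DF 00:11:31;02.

00:11:31;02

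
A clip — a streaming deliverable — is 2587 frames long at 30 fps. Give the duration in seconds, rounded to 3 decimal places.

86.233 seconds

Running time = 2587 × 1/30 = 2587/30 s ≈ 86.233 s.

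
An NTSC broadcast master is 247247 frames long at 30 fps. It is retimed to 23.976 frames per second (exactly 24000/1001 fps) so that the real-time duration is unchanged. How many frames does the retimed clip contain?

Target frames = source frames × (target rate / source rate) = 247247 × (24000/1001)/(30) = 247247 × 800/1001 = 197600.

197600 frames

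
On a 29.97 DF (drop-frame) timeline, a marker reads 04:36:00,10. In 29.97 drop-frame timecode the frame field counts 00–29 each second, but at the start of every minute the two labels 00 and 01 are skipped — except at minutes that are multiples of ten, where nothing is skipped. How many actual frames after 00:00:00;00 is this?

496312

As if non-drop at 30 labels/s: (4 × 3600 + 36 × 60 + 0) × 30 + 10 = 496810.
Minute boundaries passed: 276; those not divisible by 10: 276 − 27 = 249; dropped labels = 2 × 249 = 498.
Actual frame index = 496810 − 498 = 496312.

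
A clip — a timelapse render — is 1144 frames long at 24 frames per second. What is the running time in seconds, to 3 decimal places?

Running time = 1144 × 1/24 = 143/3 s ≈ 47.667 s.

47.667 seconds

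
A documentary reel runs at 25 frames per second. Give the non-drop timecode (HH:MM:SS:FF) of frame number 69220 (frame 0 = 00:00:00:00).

69220 ÷ 25 = 2768 full seconds, remainder 20 frames.
2768 s = 0 h 46 min 8 s.
Timecode: 00:46:08:20.

00:46:08:20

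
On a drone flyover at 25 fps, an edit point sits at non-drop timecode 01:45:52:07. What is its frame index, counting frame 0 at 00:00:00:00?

Total seconds to the label: (1 × 3600 + 45 × 60 + 52) = 6352.
Frame index = 6352 × 25 + 7 = 158807.

frame 158807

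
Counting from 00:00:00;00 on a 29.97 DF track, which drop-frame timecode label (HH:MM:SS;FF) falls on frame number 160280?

Ten DF minutes hold 17982 frames, so frame 160280 lies in block 8 (frames 143856–161837) with 16424 frames into that block.
The block's first minute is 1800 frames and the rest 1798 each; 16424 frames reaches minute 9, so 8 × 18 + 9 × 2 = 162 labels have been skipped so far.
Adding those back, label number 160280 + 162 = 160442 at 30 labels/s is 5348 s + 2 f = 1 h 29 min 8 s frame 2, i.e. 01:29:08;02.

01:29:08;02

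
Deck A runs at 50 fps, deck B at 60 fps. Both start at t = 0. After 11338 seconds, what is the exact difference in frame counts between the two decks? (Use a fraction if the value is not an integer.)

A emits 50 × 11338 = 566900 frames; B emits 60 × 11338 = 680280.
Difference = 113380 frames; B is ahead of A.

113380 frames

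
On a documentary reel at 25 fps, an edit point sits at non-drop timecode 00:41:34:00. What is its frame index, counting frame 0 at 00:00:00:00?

62350

Total seconds to the label: (0 × 3600 + 41 × 60 + 34) = 2494.
Frame index = 2494 × 25 + 0 = 62350.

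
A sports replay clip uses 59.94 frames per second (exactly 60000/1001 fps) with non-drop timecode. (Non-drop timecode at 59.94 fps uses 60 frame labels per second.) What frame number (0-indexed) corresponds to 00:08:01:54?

Total seconds to the label: (0 × 3600 + 8 × 60 + 1) = 481.
Frame index = 481 × 60 + 54 = 28914.

frame 28914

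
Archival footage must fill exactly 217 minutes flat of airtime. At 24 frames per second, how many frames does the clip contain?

217 min = 13020 s.
Frames = 13020 × 24 = 312480.

312480 frames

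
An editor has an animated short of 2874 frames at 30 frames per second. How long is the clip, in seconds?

Running time = 2874 / (30) = 95.8 s.

95.8 seconds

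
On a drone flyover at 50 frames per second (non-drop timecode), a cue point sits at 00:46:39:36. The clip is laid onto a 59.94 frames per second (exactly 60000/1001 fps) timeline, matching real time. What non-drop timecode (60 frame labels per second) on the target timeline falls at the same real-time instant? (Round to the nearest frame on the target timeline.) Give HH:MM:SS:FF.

Source frame index: (0×3600 + 46×60 + 39) × 50 + 36 = 139986.
Real time: 139986 / (50) = 69993/25 s.
Target frame: (69993/25) × (60000/1001) = 2181600/13 ≈ 167815.385 → 167815.
At 60 labels/s: frame 167815 → 00:46:36:55.

00:46:36:55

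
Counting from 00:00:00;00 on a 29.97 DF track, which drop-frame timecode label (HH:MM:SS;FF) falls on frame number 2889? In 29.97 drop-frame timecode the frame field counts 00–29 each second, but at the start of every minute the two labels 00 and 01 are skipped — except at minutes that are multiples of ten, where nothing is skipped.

Each 10-minute DF block holds 10 × 60 × 30 − 9 × 2 = 17982 frames. 2889 ÷ 17982 → 0 full blocks, remainder 2889.
Within the partial block the first minute is 1800 frames and each further minute 1798, so 1 further minute boundary passed. Total skipped labels = 18 × 0 + 2 × 1 = 2.
Non-drop label index = 2889 + 2 = 2891; at 30 labels/s that is 00:01:36:11, i.e. DF 00:01:36;11.

00:01:36;11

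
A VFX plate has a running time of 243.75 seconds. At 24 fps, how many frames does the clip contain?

Frames = 243.75 × 24 = 5850.

5850 frames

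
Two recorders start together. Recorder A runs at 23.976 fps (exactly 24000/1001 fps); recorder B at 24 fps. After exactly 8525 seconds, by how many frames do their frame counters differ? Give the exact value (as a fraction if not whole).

18600/91 frames

A emits 24000/1001 × 8525 = 18600000/91 frames; B emits 24 × 8525 = 204600.
Difference = 18600/91 frames (≈ 204.3956); B is ahead of A.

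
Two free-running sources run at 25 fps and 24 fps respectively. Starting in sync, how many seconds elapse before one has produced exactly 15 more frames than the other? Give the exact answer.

The gap grows by |24 − 25| = 1 frame per second.
Time for a 15-frame gap: 15 ÷ (1) = 15 s.

15 seconds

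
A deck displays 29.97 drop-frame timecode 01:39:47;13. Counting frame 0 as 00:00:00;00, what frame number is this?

179443

Complete 10-minute blocks: 9, each 17982 frames → 161838.
Remaining 9 whole minutes in the current block: 1800 + 8 × 1798 = 16184 frames.
Within the current minute: 47 × 30 + 13 − 2 = 1421 (labels ;00/;01 skipped at this minute). Total = 161838 + 16184 + 1421 = 179443.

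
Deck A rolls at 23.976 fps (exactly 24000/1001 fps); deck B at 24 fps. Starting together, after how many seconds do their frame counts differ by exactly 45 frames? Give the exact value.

1876.875 seconds

The gap grows by |24 − 24000/1001| = 24/1001 frames per second.
Time for a 45-frame gap: 45 ÷ (24/1001) = 1876.875 s.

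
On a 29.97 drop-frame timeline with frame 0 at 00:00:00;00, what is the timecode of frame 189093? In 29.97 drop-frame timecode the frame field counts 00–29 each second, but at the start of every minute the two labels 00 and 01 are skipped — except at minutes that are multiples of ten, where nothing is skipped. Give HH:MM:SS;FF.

01:45:09;13

Each 10-minute DF block holds 10 × 60 × 30 − 9 × 2 = 17982 frames. 189093 ÷ 17982 → 10 full blocks, remainder 9273.
Within the partial block the first minute is 1800 frames and each further minute 1798, so 5 further minute boundaries passed. Total skipped labels = 18 × 10 + 2 × 5 = 190.
Non-drop label index = 189093 + 190 = 189283; at 30 labels/s that is 01:45:09:13, i.e. DF 01:45:09;13.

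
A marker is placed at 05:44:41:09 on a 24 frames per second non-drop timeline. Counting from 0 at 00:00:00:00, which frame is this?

Total seconds to the label: (5 × 3600 + 44 × 60 + 41) = 20681.
Frame index = 20681 × 24 + 9 = 496353.

frame 496353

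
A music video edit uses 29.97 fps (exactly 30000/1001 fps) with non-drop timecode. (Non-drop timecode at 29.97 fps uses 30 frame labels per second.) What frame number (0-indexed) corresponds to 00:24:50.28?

44728

Total seconds to the label: (0 × 3600 + 24 × 60 + 50) = 1490.
Frame index = 1490 × 30 + 28 = 44728.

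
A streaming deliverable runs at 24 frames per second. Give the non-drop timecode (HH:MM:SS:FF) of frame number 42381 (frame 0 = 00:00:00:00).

00:29:25:21

42381 ÷ 24 = 1765 full seconds, remainder 21 frames.
1765 s = 0 h 29 min 25 s.
Timecode: 00:29:25:21.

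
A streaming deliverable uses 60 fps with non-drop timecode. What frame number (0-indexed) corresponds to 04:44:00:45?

frame 1022445

Total seconds to the label: (4 × 3600 + 44 × 60 + 0) = 17040.
Frame index = 17040 × 60 + 45 = 1022445.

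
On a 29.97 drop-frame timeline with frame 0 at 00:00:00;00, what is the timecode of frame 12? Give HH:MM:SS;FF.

00:00:00;12

Ten DF minutes hold 17982 frames, so frame 12 lies in block 0 (frames 0–17981) with 12 frames into that block.
The block's first minute is 1800 frames and the rest 1798 each; 12 frames reaches minute 0, so 0 × 18 + 0 × 2 = 0 labels have been skipped so far.
Adding those back, label number 12 + 0 = 12 at 30 labels/s is 0 s + 12 f = 0 h 0 min 0 s frame 12, i.e. 00:00:00;12.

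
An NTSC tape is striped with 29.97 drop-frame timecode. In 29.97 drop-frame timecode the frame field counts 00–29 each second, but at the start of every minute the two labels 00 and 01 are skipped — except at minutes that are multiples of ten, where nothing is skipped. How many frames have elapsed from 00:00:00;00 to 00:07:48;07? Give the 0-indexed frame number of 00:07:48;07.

14033

As if non-drop at 30 labels/s: (0 × 3600 + 7 × 60 + 48) × 30 + 7 = 14047.
Minute boundaries passed: 7; those not divisible by 10: 7 − 0 = 7; dropped labels = 2 × 7 = 14.
Actual frame index = 14047 − 14 = 14033.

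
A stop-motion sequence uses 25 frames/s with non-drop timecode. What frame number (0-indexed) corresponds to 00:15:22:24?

frame 23074

Total seconds to the label: (0 × 3600 + 15 × 60 + 22) = 922.
Frame index = 922 × 25 + 24 = 23074.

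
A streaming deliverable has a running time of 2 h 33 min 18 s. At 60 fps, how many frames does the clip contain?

551880 frames

2 h 33 min 18 s = 9198 s.
Frames = 9198 × 60 = 551880.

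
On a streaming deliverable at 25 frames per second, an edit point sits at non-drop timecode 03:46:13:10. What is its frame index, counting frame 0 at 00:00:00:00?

Total seconds to the label: (3 × 3600 + 46 × 60 + 13) = 13573.
Frame index = 13573 × 25 + 10 = 339335.

339335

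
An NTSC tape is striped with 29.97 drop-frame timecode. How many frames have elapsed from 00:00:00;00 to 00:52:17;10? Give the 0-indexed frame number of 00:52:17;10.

94026

Complete 10-minute blocks: 5, each 17982 frames → 89910.
Remaining 2 whole minutes in the current block: 1800 + 1 × 1798 = 3598 frames.
Within the current minute: 17 × 30 + 10 − 2 = 518 (labels ;00/;01 skipped at this minute). Total = 89910 + 3598 + 518 = 94026.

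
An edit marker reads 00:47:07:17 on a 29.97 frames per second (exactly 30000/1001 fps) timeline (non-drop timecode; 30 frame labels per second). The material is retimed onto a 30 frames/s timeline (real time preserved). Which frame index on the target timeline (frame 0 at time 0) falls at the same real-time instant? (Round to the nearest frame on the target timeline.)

frame 84912

Source frame index: (0×3600 + 47×60 + 7) × 30 + 17 = 84827.
Real time: 84827 / (30000/1001) = 84911827/30000 s.
Target frame: (84911827/30000) × (30) = 84911827/1000 ≈ 84911.827 → 84912.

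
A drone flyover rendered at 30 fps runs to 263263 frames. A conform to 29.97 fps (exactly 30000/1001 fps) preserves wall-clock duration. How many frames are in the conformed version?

263000 frames

Target frames = source frames × (target rate / source rate) = 263263 × (30000/1001)/(30) = 263263 × 1000/1001 = 263000.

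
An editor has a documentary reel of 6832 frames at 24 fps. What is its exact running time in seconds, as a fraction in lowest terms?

854/3 seconds

Running time = 6832 ÷ (24) = 6832 × 1/24 = 854/3 s.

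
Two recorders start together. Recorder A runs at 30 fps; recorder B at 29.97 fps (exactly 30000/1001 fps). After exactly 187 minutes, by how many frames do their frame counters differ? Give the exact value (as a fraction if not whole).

187 min = 11220 s.
A emits 30 × 11220 = 336600 frames; B emits 30000/1001 × 11220 = 30600000/91.
Difference = 30600/91 frames (≈ 336.2637); B is behind A.

30600/91 frames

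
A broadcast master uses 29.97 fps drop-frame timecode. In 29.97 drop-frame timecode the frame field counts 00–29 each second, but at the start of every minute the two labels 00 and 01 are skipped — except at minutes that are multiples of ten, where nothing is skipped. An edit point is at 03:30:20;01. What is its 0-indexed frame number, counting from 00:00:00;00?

As if non-drop at 30 labels/s: (3 × 3600 + 30 × 60 + 20) × 30 + 1 = 378601.
Minute boundaries passed: 210; those not divisible by 10: 210 − 21 = 189; dropped labels = 2 × 189 = 378.
Actual frame index = 378601 − 378 = 378223.

378223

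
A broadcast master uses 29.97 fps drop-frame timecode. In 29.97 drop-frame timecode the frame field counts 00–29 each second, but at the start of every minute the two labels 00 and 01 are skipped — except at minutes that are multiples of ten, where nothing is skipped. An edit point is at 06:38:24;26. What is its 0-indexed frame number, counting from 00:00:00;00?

As if non-drop at 30 labels/s: (6 × 3600 + 38 × 60 + 24) × 30 + 26 = 717146.
Minute boundaries passed: 398; those not divisible by 10: 398 − 39 = 359; dropped labels = 2 × 359 = 718.
Actual frame index = 717146 − 718 = 716428.

716428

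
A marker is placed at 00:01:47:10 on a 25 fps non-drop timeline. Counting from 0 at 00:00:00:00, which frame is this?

Total seconds to the label: (0 × 3600 + 1 × 60 + 47) = 107.
Frame index = 107 × 25 + 10 = 2685.

2685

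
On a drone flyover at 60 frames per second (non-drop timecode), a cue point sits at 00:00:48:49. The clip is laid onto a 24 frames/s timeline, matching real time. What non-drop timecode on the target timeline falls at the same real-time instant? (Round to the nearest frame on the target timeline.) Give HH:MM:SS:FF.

00:00:48:20

Source frame index: (0×3600 + 0×60 + 48) × 60 + 49 = 2929.
Real time: 2929 / (60) = 2929/60 s.
Target frame: (2929/60) × (24) = 5858/5 ≈ 1171.600 → 1172.
At 24 labels/s: frame 1172 → 00:00:48:20.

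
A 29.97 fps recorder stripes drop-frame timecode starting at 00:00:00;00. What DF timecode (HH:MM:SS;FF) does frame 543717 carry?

Ten DF minutes hold 17982 frames, so frame 543717 lies in block 30 (frames 539460–557441) with 4257 frames into that block.
The block's first minute is 1800 frames and the rest 1798 each; 4257 frames reaches minute 2, so 30 × 18 + 2 × 2 = 544 labels have been skipped so far.
Adding those back, label number 543717 + 544 = 544261 at 30 labels/s is 18142 s + 1 f = 5 h 2 min 22 s frame 1, i.e. 05:02:22;01.

05:02:22;01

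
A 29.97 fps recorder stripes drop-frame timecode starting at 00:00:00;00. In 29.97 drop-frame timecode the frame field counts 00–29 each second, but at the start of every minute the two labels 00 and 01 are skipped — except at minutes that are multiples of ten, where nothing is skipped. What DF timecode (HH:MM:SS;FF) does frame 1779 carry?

Each 10-minute DF block holds 10 × 60 × 30 − 9 × 2 = 17982 frames. 1779 ÷ 17982 → 0 full blocks, remainder 1779.
Within the partial block the first minute is 1800 frames and each further minute 1798, so 0 further minute boundaries passed. Total skipped labels = 18 × 0 + 2 × 0 = 0.
Non-drop label index = 1779 + 0 = 1779; at 30 labels/s that is 00:00:59:09, i.e. DF 00:00:59;09.

00:00:59;09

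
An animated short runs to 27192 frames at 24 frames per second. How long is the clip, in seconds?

Running time = 27192 / (24) = 1133 s.

1133 seconds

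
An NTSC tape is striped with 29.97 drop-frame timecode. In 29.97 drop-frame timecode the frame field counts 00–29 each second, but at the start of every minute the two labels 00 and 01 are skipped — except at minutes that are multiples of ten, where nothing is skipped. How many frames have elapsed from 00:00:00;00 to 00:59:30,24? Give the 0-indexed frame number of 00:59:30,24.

107016

Complete 10-minute blocks: 5, each 17982 frames → 89910.
Remaining 9 whole minutes in the current block: 1800 + 8 × 1798 = 16184 frames.
Within the current minute: 30 × 30 + 24 − 2 = 922 (labels ;00/;01 skipped at this minute). Total = 89910 + 16184 + 922 = 107016.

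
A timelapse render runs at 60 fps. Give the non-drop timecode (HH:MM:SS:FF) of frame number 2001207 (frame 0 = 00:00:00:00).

2001207 ÷ 60 = 33353 full seconds, remainder 27 frames.
33353 s = 9 h 15 min 53 s.
Timecode: 09:15:53:27.

09:15:53:27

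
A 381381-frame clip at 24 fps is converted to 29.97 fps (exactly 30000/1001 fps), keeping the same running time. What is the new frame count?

476250 frames

Target frames = source frames × (target rate / source rate) = 381381 × (30000/1001)/(24) = 381381 × 1250/1001 = 476250.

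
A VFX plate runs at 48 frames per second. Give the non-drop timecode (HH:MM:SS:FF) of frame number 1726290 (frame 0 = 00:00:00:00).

09:59:24:18

1726290 ÷ 48 = 35964 full seconds, remainder 18 frames.
35964 s = 9 h 59 min 24 s.
Timecode: 09:59:24:18.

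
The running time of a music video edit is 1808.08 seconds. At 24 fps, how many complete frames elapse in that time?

43393 frames

Frames = 1808.08 × 24 = 1084848/25 ≈ 43393.9200.
Complete frames: 43393.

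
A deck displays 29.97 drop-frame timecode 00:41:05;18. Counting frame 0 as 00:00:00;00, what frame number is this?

Complete 10-minute blocks: 4, each 17982 frames → 71928.
Remaining 1 whole minute in the current block: 1800 + 0 × 1798 = 1800 frames.
Within the current minute: 5 × 30 + 18 − 2 = 166 (labels ;00/;01 skipped at this minute). Total = 71928 + 1800 + 166 = 73894.

73894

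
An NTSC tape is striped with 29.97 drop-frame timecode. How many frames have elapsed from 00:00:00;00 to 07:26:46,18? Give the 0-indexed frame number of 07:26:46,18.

As if non-drop at 30 labels/s: (7 × 3600 + 26 × 60 + 46) × 30 + 18 = 804198.
Minute boundaries passed: 446; those not divisible by 10: 446 − 44 = 402; dropped labels = 2 × 402 = 804.
Actual frame index = 804198 − 804 = 803394.

803394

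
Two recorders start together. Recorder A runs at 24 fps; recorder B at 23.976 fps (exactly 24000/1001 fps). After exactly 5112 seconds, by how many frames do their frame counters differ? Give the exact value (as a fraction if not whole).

122688/1001 frames

A emits 24 × 5112 = 122688 frames; B emits 24000/1001 × 5112 = 122688000/1001.
Difference = 122688/1001 frames (≈ 122.5654); B is behind A.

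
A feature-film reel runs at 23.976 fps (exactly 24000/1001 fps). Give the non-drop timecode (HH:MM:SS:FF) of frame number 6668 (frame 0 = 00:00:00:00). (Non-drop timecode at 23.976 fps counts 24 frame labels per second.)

6668 ÷ 24 = 277 full seconds, remainder 20 frames.
277 s = 0 h 4 min 37 s.
Timecode: 00:04:37:20.

00:04:37:20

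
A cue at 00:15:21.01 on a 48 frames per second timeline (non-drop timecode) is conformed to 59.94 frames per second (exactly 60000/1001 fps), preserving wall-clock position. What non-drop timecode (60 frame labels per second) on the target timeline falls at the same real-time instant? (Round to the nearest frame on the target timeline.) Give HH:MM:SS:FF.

Source frame index: (0×3600 + 15×60 + 21) × 48 + 1 = 44209.
Real time: 44209 / (48) = 44209/48 s.
Target frame: (44209/48) × (60000/1001) = 5023750/91 ≈ 55206.044 → 55206.
At 60 labels/s: frame 55206 → 00:15:20:06.

00:15:20:06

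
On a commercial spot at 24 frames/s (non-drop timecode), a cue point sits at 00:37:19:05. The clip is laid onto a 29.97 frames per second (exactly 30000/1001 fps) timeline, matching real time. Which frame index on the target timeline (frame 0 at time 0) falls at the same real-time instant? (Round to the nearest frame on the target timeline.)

Source frame index: (0×3600 + 37×60 + 19) × 24 + 5 = 53741.
Real time: 53741 / (24) = 53741/24 s.
Target frame: (53741/24) × (30000/1001) = 67176250/1001 ≈ 67109.141 → 67109.

frame 67109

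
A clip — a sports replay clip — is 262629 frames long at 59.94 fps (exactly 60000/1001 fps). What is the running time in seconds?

Running time = 262629 / (60000/1001) = 4381.52715 s.

4381.52715 seconds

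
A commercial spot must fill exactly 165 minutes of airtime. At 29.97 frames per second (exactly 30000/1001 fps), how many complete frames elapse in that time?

296703 frames

165 min = 9900 s.
Frames = 9900 × 30000/1001 = 27000000/91 ≈ 296703.2967.
Complete frames: 296703.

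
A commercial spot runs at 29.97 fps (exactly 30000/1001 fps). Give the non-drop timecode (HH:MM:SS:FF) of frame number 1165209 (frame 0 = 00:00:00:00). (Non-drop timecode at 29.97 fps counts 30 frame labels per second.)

10:47:20:09

1165209 ÷ 30 = 38840 full seconds, remainder 9 frames.
38840 s = 10 h 47 min 20 s.
Timecode: 10:47:20:09.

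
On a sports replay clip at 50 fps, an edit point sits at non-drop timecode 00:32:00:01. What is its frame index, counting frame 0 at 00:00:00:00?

frame 96001

Total seconds to the label: (0 × 3600 + 32 × 60 + 0) = 1920.
Frame index = 1920 × 50 + 1 = 96001.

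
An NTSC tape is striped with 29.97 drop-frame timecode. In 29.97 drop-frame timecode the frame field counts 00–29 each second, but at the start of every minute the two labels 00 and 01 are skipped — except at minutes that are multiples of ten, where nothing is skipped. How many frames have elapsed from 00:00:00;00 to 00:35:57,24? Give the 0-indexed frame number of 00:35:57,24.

64670

As if non-drop at 30 labels/s: (0 × 3600 + 35 × 60 + 57) × 30 + 24 = 64734.
Minute boundaries passed: 35; those not divisible by 10: 35 − 3 = 32; dropped labels = 2 × 32 = 64.
Actual frame index = 64734 − 64 = 64670.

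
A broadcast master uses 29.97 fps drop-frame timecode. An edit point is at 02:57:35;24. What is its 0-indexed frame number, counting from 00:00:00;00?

Complete 10-minute blocks: 17, each 17982 frames → 305694.
Remaining 7 whole minutes in the current block: 1800 + 6 × 1798 = 12588 frames.
Within the current minute: 35 × 30 + 24 − 2 = 1072 (labels ;00/;01 skipped at this minute). Total = 305694 + 12588 + 1072 = 319354.

319354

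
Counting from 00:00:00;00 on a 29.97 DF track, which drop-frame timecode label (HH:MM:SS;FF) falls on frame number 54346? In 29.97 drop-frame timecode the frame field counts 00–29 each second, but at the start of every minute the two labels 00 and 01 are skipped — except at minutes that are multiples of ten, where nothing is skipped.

Each 10-minute DF block holds 10 × 60 × 30 − 9 × 2 = 17982 frames. 54346 ÷ 17982 → 3 full blocks, remainder 400.
Within the partial block the first minute is 1800 frames and each further minute 1798, so 0 further minute boundaries passed. Total skipped labels = 18 × 3 + 2 × 0 = 54.
Non-drop label index = 54346 + 54 = 54400; at 30 labels/s that is 00:30:13:10, i.e. DF 00:30:13;10.

00:30:13;10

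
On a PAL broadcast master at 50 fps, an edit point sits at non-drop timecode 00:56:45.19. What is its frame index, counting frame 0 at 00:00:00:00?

170269

Total seconds to the label: (0 × 3600 + 56 × 60 + 45) = 3405.
Frame index = 3405 × 50 + 19 = 170269.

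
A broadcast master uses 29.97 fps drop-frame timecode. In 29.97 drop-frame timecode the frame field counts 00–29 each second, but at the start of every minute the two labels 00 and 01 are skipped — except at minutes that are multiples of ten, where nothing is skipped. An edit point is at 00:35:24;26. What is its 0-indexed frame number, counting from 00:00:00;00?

63682

As if non-drop at 30 labels/s: (0 × 3600 + 35 × 60 + 24) × 30 + 26 = 63746.
Minute boundaries passed: 35; those not divisible by 10: 35 − 3 = 32; dropped labels = 2 × 32 = 64.
Actual frame index = 63746 − 64 = 63682.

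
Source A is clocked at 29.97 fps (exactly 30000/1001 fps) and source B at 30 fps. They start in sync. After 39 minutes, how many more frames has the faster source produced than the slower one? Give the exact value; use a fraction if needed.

5400/77 frames

39 min = 2340 s.
A emits 30000/1001 × 2340 = 5400000/77 frames; B emits 30 × 2340 = 70200.
Difference = 5400/77 frames (≈ 70.1299); B is ahead of A.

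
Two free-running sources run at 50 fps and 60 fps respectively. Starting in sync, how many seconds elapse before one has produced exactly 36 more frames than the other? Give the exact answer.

3.6 seconds

The gap grows by |60 − 50| = 10 frames per second.
Time for a 36-frame gap: 36 ÷ (10) = 3.6 s.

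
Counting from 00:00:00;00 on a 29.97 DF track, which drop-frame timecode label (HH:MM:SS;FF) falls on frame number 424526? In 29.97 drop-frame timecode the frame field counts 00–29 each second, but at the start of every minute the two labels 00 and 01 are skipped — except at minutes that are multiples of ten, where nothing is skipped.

03:56:05;02

Each 10-minute DF block holds 10 × 60 × 30 − 9 × 2 = 17982 frames. 424526 ÷ 17982 → 23 full blocks, remainder 10940.
Within the partial block the first minute is 1800 frames and each further minute 1798, so 6 further minute boundaries passed. Total skipped labels = 18 × 23 + 2 × 6 = 426.
Non-drop label index = 424526 + 426 = 424952; at 30 labels/s that is 03:56:05:02, i.e. DF 03:56:05;02.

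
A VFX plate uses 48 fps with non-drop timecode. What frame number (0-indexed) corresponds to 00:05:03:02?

14546

Total seconds to the label: (0 × 3600 + 5 × 60 + 3) = 303.
Frame index = 303 × 48 + 2 = 14546.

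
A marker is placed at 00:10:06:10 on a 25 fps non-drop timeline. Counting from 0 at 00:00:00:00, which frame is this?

15160

Total seconds to the label: (0 × 3600 + 10 × 60 + 6) = 606.
Frame index = 606 × 25 + 10 = 15160.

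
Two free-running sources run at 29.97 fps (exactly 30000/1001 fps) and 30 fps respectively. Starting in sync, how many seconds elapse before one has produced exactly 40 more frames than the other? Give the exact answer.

The gap grows by |30 − 30000/1001| = 30/1001 frames per second.
Time for a 40-frame gap: 40 ÷ (30/1001) = 4004/3 s.

4004/3 seconds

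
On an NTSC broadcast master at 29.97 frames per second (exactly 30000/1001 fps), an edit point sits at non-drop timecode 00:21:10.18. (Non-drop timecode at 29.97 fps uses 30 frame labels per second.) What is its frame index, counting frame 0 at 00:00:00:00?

Total seconds to the label: (0 × 3600 + 21 × 60 + 10) = 1270.
Frame index = 1270 × 30 + 18 = 38118.

frame 38118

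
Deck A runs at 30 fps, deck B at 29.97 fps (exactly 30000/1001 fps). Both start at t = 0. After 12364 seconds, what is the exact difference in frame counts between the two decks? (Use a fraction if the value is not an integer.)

33720/91 frames

A emits 30 × 12364 = 370920 frames; B emits 30000/1001 × 12364 = 33720000/91.
Difference = 33720/91 frames (≈ 370.5495); B is behind A.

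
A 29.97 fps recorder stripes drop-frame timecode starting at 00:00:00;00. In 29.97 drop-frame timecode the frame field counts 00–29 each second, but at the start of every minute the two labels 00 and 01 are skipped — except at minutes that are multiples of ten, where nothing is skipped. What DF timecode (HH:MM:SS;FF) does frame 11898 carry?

00:06:37;00

Each 10-minute DF block holds 10 × 60 × 30 − 9 × 2 = 17982 frames. 11898 ÷ 17982 → 0 full blocks, remainder 11898.
Within the partial block the first minute is 1800 frames and each further minute 1798, so 6 further minute boundaries passed. Total skipped labels = 18 × 0 + 2 × 6 = 12.
Non-drop label index = 11898 + 12 = 11910; at 30 labels/s that is 00:06:37:00, i.e. DF 00:06:37;00.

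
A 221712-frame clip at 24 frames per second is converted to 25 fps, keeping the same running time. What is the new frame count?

230950 frames

Target frames = source frames × (target rate / source rate) = 221712 × (25)/(24) = 221712 × 25/24 = 230950.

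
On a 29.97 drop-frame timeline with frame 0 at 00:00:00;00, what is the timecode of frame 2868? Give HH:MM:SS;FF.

00:01:35;20

Each 10-minute DF block holds 10 × 60 × 30 − 9 × 2 = 17982 frames. 2868 ÷ 17982 → 0 full blocks, remainder 2868.
Within the partial block the first minute is 1800 frames and each further minute 1798, so 1 further minute boundary passed. Total skipped labels = 18 × 0 + 2 × 1 = 2.
Non-drop label index = 2868 + 2 = 2870; at 30 labels/s that is 00:01:35:20, i.e. DF 00:01:35;20.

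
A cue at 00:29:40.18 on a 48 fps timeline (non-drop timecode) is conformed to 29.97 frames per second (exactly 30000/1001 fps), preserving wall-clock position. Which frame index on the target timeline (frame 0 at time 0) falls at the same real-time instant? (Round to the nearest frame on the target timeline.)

frame 53358

Source frame index: (0×3600 + 29×60 + 40) × 48 + 18 = 85458.
Real time: 85458 / (48) = 14243/8 s.
Target frame: (14243/8) × (30000/1001) = 53411250/1001 ≈ 53357.892 → 53358.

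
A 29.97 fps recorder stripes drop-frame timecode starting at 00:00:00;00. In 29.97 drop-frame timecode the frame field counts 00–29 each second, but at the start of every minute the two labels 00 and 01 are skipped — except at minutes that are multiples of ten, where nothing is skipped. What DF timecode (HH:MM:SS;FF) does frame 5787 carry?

00:03:13;03

Each 10-minute DF block holds 10 × 60 × 30 − 9 × 2 = 17982 frames. 5787 ÷ 17982 → 0 full blocks, remainder 5787.
Within the partial block the first minute is 1800 frames and each further minute 1798, so 3 further minute boundaries passed. Total skipped labels = 18 × 0 + 2 × 3 = 6.
Non-drop label index = 5787 + 6 = 5793; at 30 labels/s that is 00:03:13:03, i.e. DF 00:03:13;03.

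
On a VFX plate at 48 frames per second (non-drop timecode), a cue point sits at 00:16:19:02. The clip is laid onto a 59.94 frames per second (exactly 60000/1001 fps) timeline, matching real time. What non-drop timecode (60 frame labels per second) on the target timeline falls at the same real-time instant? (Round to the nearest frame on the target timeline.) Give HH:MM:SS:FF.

Source frame index: (0×3600 + 16×60 + 19) × 48 + 2 = 46994.
Real time: 46994 / (48) = 23497/24 s.
Target frame: (23497/24) × (60000/1001) = 58742500/1001 ≈ 58683.816 → 58684.
At 60 labels/s: frame 58684 → 00:16:18:04.

00:16:18:04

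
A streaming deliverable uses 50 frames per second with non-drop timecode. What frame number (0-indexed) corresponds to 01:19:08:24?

Total seconds to the label: (1 × 3600 + 19 × 60 + 8) = 4748.
Frame index = 4748 × 50 + 24 = 237424.

frame 237424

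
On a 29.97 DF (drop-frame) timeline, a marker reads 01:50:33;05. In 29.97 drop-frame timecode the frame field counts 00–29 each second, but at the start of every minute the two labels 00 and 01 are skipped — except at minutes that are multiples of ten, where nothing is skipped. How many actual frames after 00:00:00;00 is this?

198797

Complete 10-minute blocks: 11, each 17982 frames → 197802.
Remaining 0 whole minutes in the current block: 0 frames.
Within the current minute: 33 × 30 + 5 = 995. Total = 197802 + 0 + 995 = 198797.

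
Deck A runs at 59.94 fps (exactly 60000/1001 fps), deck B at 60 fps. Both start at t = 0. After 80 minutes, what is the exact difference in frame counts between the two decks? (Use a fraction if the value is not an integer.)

80 min = 4800 s.
A emits 60000/1001 × 4800 = 288000000/1001 frames; B emits 60 × 4800 = 288000.
Difference = 288000/1001 frames (≈ 287.7123); B is ahead of A.

288000/1001 frames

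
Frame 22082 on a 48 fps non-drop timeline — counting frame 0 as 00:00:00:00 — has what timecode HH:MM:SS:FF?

00:07:40:02

22082 ÷ 48 = 460 full seconds, remainder 2 frames.
460 s = 0 h 7 min 40 s.
Timecode: 00:07:40:02.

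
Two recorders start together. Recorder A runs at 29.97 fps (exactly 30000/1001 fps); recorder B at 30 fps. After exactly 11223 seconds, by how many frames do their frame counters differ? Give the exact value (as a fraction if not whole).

336690/1001 frames

A emits 30000/1001 × 11223 = 336690000/1001 frames; B emits 30 × 11223 = 336690.
Difference = 336690/1001 frames (≈ 336.3536); B is ahead of A.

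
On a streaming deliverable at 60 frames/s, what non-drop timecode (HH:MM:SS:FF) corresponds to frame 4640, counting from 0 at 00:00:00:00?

00:01:17:20

4640 ÷ 60 = 77 full seconds, remainder 20 frames.
77 s = 0 h 1 min 17 s.
Timecode: 00:01:17:20.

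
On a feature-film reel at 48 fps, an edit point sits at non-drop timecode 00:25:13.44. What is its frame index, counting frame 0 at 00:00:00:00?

Total seconds to the label: (0 × 3600 + 25 × 60 + 13) = 1513.
Frame index = 1513 × 48 + 44 = 72668.

frame 72668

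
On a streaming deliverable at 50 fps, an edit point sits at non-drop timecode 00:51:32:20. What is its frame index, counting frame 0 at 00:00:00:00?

Total seconds to the label: (0 × 3600 + 51 × 60 + 32) = 3092.
Frame index = 3092 × 50 + 20 = 154620.

frame 154620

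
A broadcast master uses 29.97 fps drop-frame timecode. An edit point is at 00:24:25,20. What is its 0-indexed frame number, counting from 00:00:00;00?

As if non-drop at 30 labels/s: (0 × 3600 + 24 × 60 + 25) × 30 + 20 = 43970.
Minute boundaries passed: 24; those not divisible by 10: 24 − 2 = 22; dropped labels = 2 × 22 = 44.
Actual frame index = 43970 − 44 = 43926.

43926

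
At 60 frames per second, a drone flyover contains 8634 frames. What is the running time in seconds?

Running time = 8634 / (60) = 143.9 s.

143.9 seconds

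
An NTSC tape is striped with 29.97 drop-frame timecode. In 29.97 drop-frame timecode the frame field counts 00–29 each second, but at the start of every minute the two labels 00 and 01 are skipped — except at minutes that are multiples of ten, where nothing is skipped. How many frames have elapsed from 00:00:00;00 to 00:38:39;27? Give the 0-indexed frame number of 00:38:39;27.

69527

Complete 10-minute blocks: 3, each 17982 frames → 53946.
Remaining 8 whole minutes in the current block: 1800 + 7 × 1798 = 14386 frames.
Within the current minute: 39 × 30 + 27 − 2 = 1195 (labels ;00/;01 skipped at this minute). Total = 53946 + 14386 + 1195 = 69527.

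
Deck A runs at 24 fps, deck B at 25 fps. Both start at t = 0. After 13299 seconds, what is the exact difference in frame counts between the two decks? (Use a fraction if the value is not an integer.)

A emits 24 × 13299 = 319176 frames; B emits 25 × 13299 = 332475.
Difference = 13299 frames; B is ahead of A.

13299 frames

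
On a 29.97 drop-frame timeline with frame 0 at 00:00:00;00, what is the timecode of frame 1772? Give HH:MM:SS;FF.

Ten DF minutes hold 17982 frames, so frame 1772 lies in block 0 (frames 0–17981) with 1772 frames into that block.
The block's first minute is 1800 frames and the rest 1798 each; 1772 frames reaches minute 0, so 0 × 18 + 0 × 2 = 0 labels have been skipped so far.
Adding those back, label number 1772 + 0 = 1772 at 30 labels/s is 59 s + 2 f = 0 h 0 min 59 s frame 2, i.e. 00:00:59;02.

00:00:59;02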